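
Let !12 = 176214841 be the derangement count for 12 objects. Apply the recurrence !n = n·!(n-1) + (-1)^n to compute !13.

2290792932

!13 = 13·176214841 - 1 = 2290792932.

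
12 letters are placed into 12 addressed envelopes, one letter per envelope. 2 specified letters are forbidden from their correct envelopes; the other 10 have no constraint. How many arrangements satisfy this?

402796800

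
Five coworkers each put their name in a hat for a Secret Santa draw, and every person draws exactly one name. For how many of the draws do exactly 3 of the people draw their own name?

Choose which 3 of the 5 are fixed: C(5,3) = 10.
The other 2 form a derangement: !2 = 1.
Total: 10 × 1 = 10.

10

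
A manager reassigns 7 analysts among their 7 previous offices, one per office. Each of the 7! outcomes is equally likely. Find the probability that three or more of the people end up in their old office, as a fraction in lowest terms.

407/5040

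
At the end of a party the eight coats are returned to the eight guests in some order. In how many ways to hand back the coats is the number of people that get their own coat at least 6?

Sum C(8,i)·!(8-i) for i = 6..8:
  i=6: C(8,6)·!2 = 28·1 = 28
  i=7: C(8,7)·!1 = 8·0 = 0
  i=8: C(8,8)·!0 = 1·1 = 1
Total = 29.

29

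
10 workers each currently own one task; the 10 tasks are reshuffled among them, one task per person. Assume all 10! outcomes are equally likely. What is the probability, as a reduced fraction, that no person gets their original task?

16481/44800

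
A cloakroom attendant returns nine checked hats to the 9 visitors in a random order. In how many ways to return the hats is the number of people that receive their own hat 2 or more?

Sum C(9,i)·!(9-i) for i = 2..9:
  i=2: C(9,2)·!7 = 36·1854 = 66744
  i=3: C(9,3)·!6 = 84·265 = 22260
  i=4: C(9,4)·!5 = 126·44 = 5544
  i=5: C(9,5)·!4 = 126·9 = 1134
  i=6: C(9,6)·!3 = 84·2 = 168
  i=7: C(9,7)·!2 = 36·1 = 36
  i=8: C(9,8)·!1 = 9·0 = 0
  i=9: C(9,9)·!0 = 1·1 = 1
Total = 95887.

95887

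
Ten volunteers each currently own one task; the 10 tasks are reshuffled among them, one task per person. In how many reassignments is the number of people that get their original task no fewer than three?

291394

# with exactly i fixed is C(10,i)·!(10-i); sum over i=3..10:
  i=3: C(10,3)·!7 = 120·1854 = 222480
  i=4: C(10,4)·!6 = 210·265 = 55650
  i=5: C(10,5)·!5 = 252·44 = 11088
  i=6: C(10,6)·!4 = 210·9 = 1890
  i=7: C(10,7)·!3 = 120·2 = 240
  i=8: C(10,8)·!2 = 45·1 = 45
  i=9: C(10,9)·!1 = 10·0 = 0
  i=10: C(10,10)·!0 = 1·1 = 1
Total = 291394.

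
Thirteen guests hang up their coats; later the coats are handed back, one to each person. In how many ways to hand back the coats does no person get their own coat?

By inclusion-exclusion, !13 = Σ (-1)^k · 13!/k! for k=0..13
= 13! - 13!/1! + 13!/2! - 13!/3! + 13!/4! - 13!/5! + 13!/6! - 13!/7! + 13!/8! - 13!/9! + 13!/10! - 13!/11! + 13!/12! - 13!/13!
= 6227020800 - 6227020800 + 3113510400 - 1037836800 + 259459200 - 51891840 + 8648640 - 1235520 + 154440 - 17160 + 1716 - 156 + 13 - 1
= 2290792932

2290792932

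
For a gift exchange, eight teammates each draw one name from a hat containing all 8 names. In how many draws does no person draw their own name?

14833

Use !n = n·!(n-1) + (-1)^n.
!8 = 8·1854 + 1 = 14833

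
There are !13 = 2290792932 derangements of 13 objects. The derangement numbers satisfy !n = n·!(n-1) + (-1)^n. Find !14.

!14 = 14·2290792932 + 1 = 32071101049.

32071101049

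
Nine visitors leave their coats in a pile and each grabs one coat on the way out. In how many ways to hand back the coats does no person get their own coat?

By inclusion-exclusion, !9 = Σ (-1)^k · 9!/k! for k=0..9
= 9! - 9!/1! + 9!/2! - 9!/3! + 9!/4! - 9!/5! + 9!/6! - 9!/7! + 9!/8! - 9!/9!
= 362880 - 362880 + 181440 - 60480 + 15120 - 3024 + 504 - 72 + 9 - 1
= 133496

133496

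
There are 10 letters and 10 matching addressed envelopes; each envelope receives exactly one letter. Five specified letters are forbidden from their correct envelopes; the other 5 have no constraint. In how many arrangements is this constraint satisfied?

2170680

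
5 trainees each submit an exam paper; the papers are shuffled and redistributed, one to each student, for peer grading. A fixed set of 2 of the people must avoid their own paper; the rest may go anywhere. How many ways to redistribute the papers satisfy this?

Let A_j be the event that the j-th constrained one is fixed. By inclusion-exclusion over the 2 events:
Σ_{j=0}^{2} (-1)^j C(2,j)(5-j)!
= C(2,0)·5! - C(2,1)·4! + C(2,2)·3!
= 120 - 48 + 6
= 78

78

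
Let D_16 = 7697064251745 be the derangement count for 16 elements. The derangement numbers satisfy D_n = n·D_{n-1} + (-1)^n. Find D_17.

130850092279664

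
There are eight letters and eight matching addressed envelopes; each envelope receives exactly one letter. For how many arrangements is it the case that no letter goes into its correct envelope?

14833

By inclusion-exclusion, !8 = Σ (-1)^k · 8!/k! for k=0..8
= 8! - 8!/1! + 8!/2! - 8!/3! + 8!/4! - 8!/5! + 8!/6! - 8!/7! + 8!/8!
= 40320 - 40320 + 20160 - 6720 + 1680 - 336 + 56 - 8 + 1
= 14833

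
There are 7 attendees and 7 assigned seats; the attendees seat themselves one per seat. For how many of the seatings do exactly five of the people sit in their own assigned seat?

21

Choose which 5 of the 7 are fixed: C(7,5) = 21.
The remaining 2 must be deranged: !2 = 1.
Total: 21 × 1 = 21.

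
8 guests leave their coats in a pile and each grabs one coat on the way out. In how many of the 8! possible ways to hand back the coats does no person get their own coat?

By inclusion-exclusion, !8 = Σ (-1)^k · 8!/k! for k=0..8
= 8! - 8!/1! + 8!/2! - 8!/3! + 8!/4! - 8!/5! + 8!/6! - 8!/7! + 8!/8!
= 40320 - 40320 + 20160 - 6720 + 1680 - 336 + 56 - 8 + 1
= 14833

14833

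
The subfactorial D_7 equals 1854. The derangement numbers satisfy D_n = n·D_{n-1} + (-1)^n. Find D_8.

14833

D_8 = 8·1854 + 1 = 14833.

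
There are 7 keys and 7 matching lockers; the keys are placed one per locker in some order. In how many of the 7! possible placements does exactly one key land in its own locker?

Pick the single fixed position: C(7,1) = 7 ways.
The remaining 6 must be deranged: !6 = 265.
Total: 7 × 265 = 1855.

1855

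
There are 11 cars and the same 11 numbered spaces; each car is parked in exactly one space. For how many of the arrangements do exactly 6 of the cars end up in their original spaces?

20328

Pick the 6 fixed positions: C(11,6) = 462 ways.
The remaining 5 must be deranged: !5 = 44.
Total: 462 × 44 = 20328.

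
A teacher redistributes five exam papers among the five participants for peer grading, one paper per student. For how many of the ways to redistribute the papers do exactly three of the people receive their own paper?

Pick the 3 fixed positions: C(5,3) = 10 ways.
The other 2 form a derangement: !2 = 1.
Total: 10 × 1 = 10.

10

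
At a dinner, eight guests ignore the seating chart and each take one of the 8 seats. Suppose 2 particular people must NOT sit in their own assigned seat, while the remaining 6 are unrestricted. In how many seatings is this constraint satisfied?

30960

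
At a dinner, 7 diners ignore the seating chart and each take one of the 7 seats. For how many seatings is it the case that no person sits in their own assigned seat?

1854

!7 is the nearest integer to 7!/e.
7! = 5040, and 5040/e ≈ 1854.11, so !7 = 1854.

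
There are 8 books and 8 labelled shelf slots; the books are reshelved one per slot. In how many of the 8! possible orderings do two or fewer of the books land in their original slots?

# with exactly i fixed is C(8,i)·!(8-i); sum over i=0..2:
  i=0: C(8,0)·!8 = 1·14833 = 14833
  i=1: C(8,1)·!7 = 8·1854 = 14832
  i=2: C(8,2)·!6 = 28·265 = 7420
Total = 37085.

37085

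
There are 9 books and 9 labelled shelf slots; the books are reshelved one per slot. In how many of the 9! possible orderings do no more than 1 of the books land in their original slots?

266993

# with exactly i fixed is C(9,i)·!(9-i); sum over i=0..1:
  i=0: C(9,0)·!9 = 1·133496 = 133496
  i=1: C(9,1)·!8 = 9·14833 = 133497
Total = 266993.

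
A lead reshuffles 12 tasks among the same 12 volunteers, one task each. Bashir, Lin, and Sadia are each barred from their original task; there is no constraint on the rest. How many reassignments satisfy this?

369774720

Inclusion-exclusion on the 3 forbidden self-matches:
Σ_{j=0}^{3} (-1)^j C(3,j)(12-j)!
= C(3,0)·12! - C(3,1)·11! + C(3,2)·10! - C(3,3)·9!
= 479001600 - 119750400 + 10886400 - 362880
= 369774720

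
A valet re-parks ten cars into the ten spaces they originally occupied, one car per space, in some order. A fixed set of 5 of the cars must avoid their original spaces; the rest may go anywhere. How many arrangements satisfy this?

Let A_j be the event that the j-th constrained one is fixed. By inclusion-exclusion over the 5 events:
Σ_{j=0}^{5} (-1)^j C(5,j)(10-j)!
= C(5,0)·10! - C(5,1)·9! + C(5,2)·8! - C(5,3)·7! + C(5,4)·6! - C(5,5)·5!
= 3628800 - 1814400 + 403200 - 50400 + 3600 - 120
= 2170680

2170680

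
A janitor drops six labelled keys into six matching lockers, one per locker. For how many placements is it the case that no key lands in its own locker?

265

The number of derangements of 6 is !6 = Σ_{k=0}^{6} (-1)^k·6!/k!
= 6! - 6!/1! + 6!/2! - 6!/3! + 6!/4! - 6!/5! + 6!/6!
= 720 - 720 + 360 - 120 + 30 - 6 + 1
= 265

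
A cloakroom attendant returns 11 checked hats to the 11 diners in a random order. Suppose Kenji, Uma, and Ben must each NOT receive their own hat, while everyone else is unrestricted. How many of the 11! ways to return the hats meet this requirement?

Inclusion-exclusion on the 3 forbidden self-matches:
Σ_{j=0}^{3} (-1)^j C(3,j)(11-j)!
= C(3,0)·11! - C(3,1)·10! + C(3,2)·9! - C(3,3)·8!
= 39916800 - 10886400 + 1088640 - 40320
= 30078720

30078720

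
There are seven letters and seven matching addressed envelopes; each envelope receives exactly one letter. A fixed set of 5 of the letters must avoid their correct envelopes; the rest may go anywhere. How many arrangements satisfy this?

Let A_j be the event that the j-th constrained one is fixed. By inclusion-exclusion over the 5 events:
Σ_{j=0}^{5} (-1)^j C(5,j)(7-j)!
= C(5,0)·7! - C(5,1)·6! + C(5,2)·5! - C(5,3)·4! + C(5,4)·3! - C(5,5)·2!
= 5040 - 3600 + 1200 - 240 + 30 - 2
= 2428

2428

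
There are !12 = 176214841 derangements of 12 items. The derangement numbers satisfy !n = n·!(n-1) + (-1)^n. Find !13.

2290792932

!13 = 13·176214841 - 1 = 2290792932.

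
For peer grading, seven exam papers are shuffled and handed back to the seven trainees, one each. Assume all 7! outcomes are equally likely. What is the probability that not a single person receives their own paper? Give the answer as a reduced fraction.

103/280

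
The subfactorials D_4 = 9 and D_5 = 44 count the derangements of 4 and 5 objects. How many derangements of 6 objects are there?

265

D_6 = (6-1)·(D_5 + D_4) = 5·(44 + 9) = 5·53 = 265.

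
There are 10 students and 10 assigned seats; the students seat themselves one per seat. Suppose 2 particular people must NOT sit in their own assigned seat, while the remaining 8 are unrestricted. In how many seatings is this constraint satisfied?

Inclusion-exclusion on the 2 forbidden self-matches:
Σ_{j=0}^{2} (-1)^j C(2,j)(10-j)!
= C(2,0)·10! - C(2,1)·9! + C(2,2)·8!
= 3628800 - 725760 + 40320
= 2943360

2943360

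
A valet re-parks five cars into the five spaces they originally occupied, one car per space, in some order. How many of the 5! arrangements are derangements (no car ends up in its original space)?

44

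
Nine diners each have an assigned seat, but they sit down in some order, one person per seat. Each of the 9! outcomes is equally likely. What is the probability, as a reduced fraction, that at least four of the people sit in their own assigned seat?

6883/362880

Favorable outcomes: Σ_{i≥4} C(9,i)·!(9-i) = 126·44 + 126·9 + 84·2 + 36·1 + 9·0 + 1·1 = 6883.
Total outcomes: 9! = 362880.
Probability = 6883/362880 = 6883/362880.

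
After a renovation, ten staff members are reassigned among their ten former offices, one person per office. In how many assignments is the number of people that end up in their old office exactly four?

55650

Pick the 4 fixed positions: C(10,4) = 210 ways.
The other 6 form a derangement: !6 = 265.
Total: 210 × 265 = 55650.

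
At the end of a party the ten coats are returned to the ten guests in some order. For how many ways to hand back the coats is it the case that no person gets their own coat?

1334961

By inclusion-exclusion, !10 = Σ (-1)^k · 10!/k! for k=0..10
= 10! - 10!/1! + 10!/2! - 10!/3! + 10!/4! - 10!/5! + 10!/6! - 10!/7! + 10!/8! - 10!/9! + 10!/10!
= 3628800 - 3628800 + 1814400 - 604800 + 151200 - 30240 + 5040 - 720 + 90 - 10 + 1
= 1334961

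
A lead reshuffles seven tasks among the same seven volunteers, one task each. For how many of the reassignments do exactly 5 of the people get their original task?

Pick the 5 fixed positions: C(7,5) = 21 ways.
The other 2 form a derangement: !2 = 1.
Total: 21 × 1 = 21.

21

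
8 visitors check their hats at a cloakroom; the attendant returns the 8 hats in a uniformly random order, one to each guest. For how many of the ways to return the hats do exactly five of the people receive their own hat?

Pick the 5 fixed positions: C(8,5) = 56 ways.
The other 3 form a derangement: !3 = 2.
Total: 56 × 2 = 112.

112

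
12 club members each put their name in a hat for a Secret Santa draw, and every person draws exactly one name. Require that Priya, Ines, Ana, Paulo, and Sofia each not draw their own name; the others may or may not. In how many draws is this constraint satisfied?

312273360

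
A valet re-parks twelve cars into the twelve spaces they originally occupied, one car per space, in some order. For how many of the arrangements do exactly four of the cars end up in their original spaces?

7342335

Choose which 4 of the 12 are fixed: C(12,4) = 495.
The remaining 8 must be deranged: !8 = 14833.
Total: 495 × 14833 = 7342335.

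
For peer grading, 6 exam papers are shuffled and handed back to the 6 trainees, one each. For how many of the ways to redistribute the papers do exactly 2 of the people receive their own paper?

135

Pick the 2 fixed positions: C(6,2) = 15 ways.
The other 4 form a derangement: !4 = 9.
Total: 15 × 9 = 135.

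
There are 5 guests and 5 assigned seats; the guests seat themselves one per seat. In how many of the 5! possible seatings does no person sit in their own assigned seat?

44

The subfactorial !5 = [5!/e] (nearest integer).
5! = 120, and 120/e ≈ 44.15, so !5 = 44.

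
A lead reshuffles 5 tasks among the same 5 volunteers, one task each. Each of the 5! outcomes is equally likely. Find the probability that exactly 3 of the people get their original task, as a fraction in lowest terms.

Favorable outcomes: C(5,3)·!2 = 10·1 = 10.
Total outcomes: 5! = 120.
Probability = 10/120 = 1/12.

1/12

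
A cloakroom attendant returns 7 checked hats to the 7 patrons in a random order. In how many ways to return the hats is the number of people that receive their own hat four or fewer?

Sum C(7,i)·!(7-i) for i = 0..4:
  i=0: C(7,0)·!7 = 1·1854 = 1854
  i=1: C(7,1)·!6 = 7·265 = 1855
  i=2: C(7,2)·!5 = 21·44 = 924
  i=3: C(7,3)·!4 = 35·9 = 315
  i=4: C(7,4)·!3 = 35·2 = 70
Total = 5018.

5018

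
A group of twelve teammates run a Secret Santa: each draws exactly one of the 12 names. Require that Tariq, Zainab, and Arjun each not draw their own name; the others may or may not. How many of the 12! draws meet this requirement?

Inclusion-exclusion on the 3 forbidden self-matches:
Σ_{j=0}^{3} (-1)^j C(3,j)(12-j)!
= C(3,0)·12! - C(3,1)·11! + C(3,2)·10! - C(3,3)·9!
= 479001600 - 119750400 + 10886400 - 362880
= 369774720

369774720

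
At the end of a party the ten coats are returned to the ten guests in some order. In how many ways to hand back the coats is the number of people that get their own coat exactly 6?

1890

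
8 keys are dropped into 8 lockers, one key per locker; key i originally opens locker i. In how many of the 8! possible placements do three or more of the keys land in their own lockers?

3235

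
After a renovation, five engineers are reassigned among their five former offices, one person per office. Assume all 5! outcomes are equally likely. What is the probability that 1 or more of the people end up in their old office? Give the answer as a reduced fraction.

19/30

Favorable outcomes: Σ_{i≥1} C(5,i)·!(5-i) = 5·9 + 10·2 + 10·1 + 5·0 + 1·1 = 76.
Total outcomes: 5! = 120.
Probability = 76/120 = 19/30.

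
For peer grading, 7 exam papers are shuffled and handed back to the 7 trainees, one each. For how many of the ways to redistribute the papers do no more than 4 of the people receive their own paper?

# with exactly i fixed is C(7,i)·!(7-i); sum over i=0..4:
  i=0: C(7,0)·!7 = 1·1854 = 1854
  i=1: C(7,1)·!6 = 7·265 = 1855
  i=2: C(7,2)·!5 = 21·44 = 924
  i=3: C(7,3)·!4 = 35·9 = 315
  i=4: C(7,4)·!3 = 35·2 = 70
Total = 5018.

5018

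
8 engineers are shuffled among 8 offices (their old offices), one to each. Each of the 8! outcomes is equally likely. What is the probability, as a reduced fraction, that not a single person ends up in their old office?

Favorable outcomes: !8 = 14833.
Total outcomes: 8! = 40320.
Probability = 14833/40320 = 2119/5760.

2119/5760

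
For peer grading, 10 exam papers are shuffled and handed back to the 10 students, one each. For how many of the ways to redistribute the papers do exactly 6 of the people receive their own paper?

1890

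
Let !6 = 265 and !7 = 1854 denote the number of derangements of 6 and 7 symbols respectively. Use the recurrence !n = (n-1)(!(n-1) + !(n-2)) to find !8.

!8 = (8-1)·(!7 + !6) = 7·(1854 + 265) = 7·2119 = 14833.

14833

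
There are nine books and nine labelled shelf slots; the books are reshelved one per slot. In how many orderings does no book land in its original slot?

133496

Use !n = n·!(n-1) + (-1)^n.
!9 = 9·14833 - 1 = 133496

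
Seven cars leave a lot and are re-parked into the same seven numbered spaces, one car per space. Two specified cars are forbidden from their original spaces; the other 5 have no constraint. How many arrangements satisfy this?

3720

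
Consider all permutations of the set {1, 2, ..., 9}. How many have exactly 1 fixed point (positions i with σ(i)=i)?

133497

Pick the single fixed position: C(9,1) = 9 ways.
The remaining 8 must be deranged: !8 = 14833.
Total: 9 × 14833 = 133497.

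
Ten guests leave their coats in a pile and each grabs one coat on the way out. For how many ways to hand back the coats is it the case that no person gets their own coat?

!10 is the nearest integer to 10!/e.
10! = 3628800, and 3628800/e ≈ 1334960.92, so !10 = 1334961.

1334961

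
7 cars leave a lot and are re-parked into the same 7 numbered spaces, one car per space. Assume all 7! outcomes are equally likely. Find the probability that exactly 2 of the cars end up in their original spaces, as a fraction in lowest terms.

Favorable outcomes: C(7,2)·!5 = 21·44 = 924.
Total outcomes: 7! = 5040.
Probability = 924/5040 = 11/60.

11/60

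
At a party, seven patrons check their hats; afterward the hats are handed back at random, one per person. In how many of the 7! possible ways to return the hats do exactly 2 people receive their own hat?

Choose which 2 of the 7 are fixed: C(7,2) = 21.
The remaining 5 must be deranged: !5 = 44.
Total: 21 × 44 = 924.

924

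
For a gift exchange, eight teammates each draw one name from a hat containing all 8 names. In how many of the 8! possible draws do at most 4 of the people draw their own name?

Sum C(8,i)·!(8-i) for i = 0..4:
  i=0: C(8,0)·!8 = 1·14833 = 14833
  i=1: C(8,1)·!7 = 8·1854 = 14832
  i=2: C(8,2)·!6 = 28·265 = 7420
  i=3: C(8,3)·!5 = 56·44 = 2464
  i=4: C(8,4)·!4 = 70·9 = 630
Total = 40179.

40179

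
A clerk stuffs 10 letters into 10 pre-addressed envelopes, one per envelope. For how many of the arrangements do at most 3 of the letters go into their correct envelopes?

3559886

Sum C(10,i)·!(10-i) for i = 0..3:
  i=0: C(10,0)·!10 = 1·1334961 = 1334961
  i=1: C(10,1)·!9 = 10·133496 = 1334960
  i=2: C(10,2)·!8 = 45·14833 = 667485
  i=3: C(10,3)·!7 = 120·1854 = 222480
Total = 3559886.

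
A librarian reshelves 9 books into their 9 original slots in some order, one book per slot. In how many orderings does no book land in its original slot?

By inclusion-exclusion, !9 = Σ (-1)^k · 9!/k! for k=0..9
= 9! - 9!/1! + 9!/2! - 9!/3! + 9!/4! - 9!/5! + 9!/6! - 9!/7! + 9!/8! - 9!/9!
= 362880 - 362880 + 181440 - 60480 + 15120 - 3024 + 504 - 72 + 9 - 1
= 133496

133496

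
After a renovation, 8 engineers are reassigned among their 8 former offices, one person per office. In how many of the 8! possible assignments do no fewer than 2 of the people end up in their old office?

# with exactly i fixed is C(8,i)·!(8-i); sum over i=2..8:
  i=2: C(8,2)·!6 = 28·265 = 7420
  i=3: C(8,3)·!5 = 56·44 = 2464
  i=4: C(8,4)·!4 = 70·9 = 630
  i=5: C(8,5)·!3 = 56·2 = 112
  i=6: C(8,6)·!2 = 28·1 = 28
  i=7: C(8,7)·!1 = 8·0 = 0
  i=8: C(8,8)·!0 = 1·1 = 1
Total = 10655.

10655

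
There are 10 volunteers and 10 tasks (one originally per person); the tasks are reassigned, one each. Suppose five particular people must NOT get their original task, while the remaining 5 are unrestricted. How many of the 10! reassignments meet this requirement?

Inclusion-exclusion on the 5 forbidden self-matches:
Σ_{j=0}^{5} (-1)^j C(5,j)(10-j)!
= C(5,0)·10! - C(5,1)·9! + C(5,2)·8! - C(5,3)·7! + C(5,4)·6! - C(5,5)·5!
= 3628800 - 1814400 + 403200 - 50400 + 3600 - 120
= 2170680

2170680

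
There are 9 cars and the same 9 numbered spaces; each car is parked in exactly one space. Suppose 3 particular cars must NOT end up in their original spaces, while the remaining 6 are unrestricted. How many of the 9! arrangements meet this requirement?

Let A_j be the event that the j-th constrained one is fixed. By inclusion-exclusion over the 3 events:
Σ_{j=0}^{3} (-1)^j C(3,j)(9-j)!
= C(3,0)·9! - C(3,1)·8! + C(3,2)·7! - C(3,3)·6!
= 362880 - 120960 + 15120 - 720
= 256320

256320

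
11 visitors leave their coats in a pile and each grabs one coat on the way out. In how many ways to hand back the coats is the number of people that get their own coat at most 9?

# with exactly i fixed is C(11,i)·!(11-i); sum over i=0..9:
  i=0: C(11,0)·!11 = 1·14684570 = 14684570
  i=1: C(11,1)·!10 = 11·1334961 = 14684571
  i=2: C(11,2)·!9 = 55·133496 = 7342280
  i=3: C(11,3)·!8 = 165·14833 = 2447445
  i=4: C(11,4)·!7 = 330·1854 = 611820
  i=5: C(11,5)·!6 = 462·265 = 122430
  i=6: C(11,6)·!5 = 462·44 = 20328
  i=7: C(11,7)·!4 = 330·9 = 2970
  i=8: C(11,8)·!3 = 165·2 = 330
  i=9: C(11,9)·!2 = 55·1 = 55
Total = 39916799.

39916799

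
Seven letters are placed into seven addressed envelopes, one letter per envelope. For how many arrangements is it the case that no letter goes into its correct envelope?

1854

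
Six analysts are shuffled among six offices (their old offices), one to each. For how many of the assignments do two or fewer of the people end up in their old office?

664

# with exactly i fixed is C(6,i)·!(6-i); sum over i=0..2:
  i=0: C(6,0)·!6 = 1·265 = 265
  i=1: C(6,1)·!5 = 6·44 = 264
  i=2: C(6,2)·!4 = 15·9 = 135
Total = 664.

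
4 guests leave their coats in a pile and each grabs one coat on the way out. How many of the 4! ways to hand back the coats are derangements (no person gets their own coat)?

The number of derangements of 4 is !4 = Σ_{k=0}^{4} (-1)^k·4!/k!
= 4! - 4!/1! + 4!/2! - 4!/3! + 4!/4!
= 24 - 24 + 12 - 4 + 1
= 9

9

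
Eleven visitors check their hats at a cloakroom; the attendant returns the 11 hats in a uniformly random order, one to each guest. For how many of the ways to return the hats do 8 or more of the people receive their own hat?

386

# with exactly i fixed is C(11,i)·!(11-i); sum over i=8..11:
  i=8: C(11,8)·!3 = 165·2 = 330
  i=9: C(11,9)·!2 = 55·1 = 55
  i=10: C(11,10)·!1 = 11·0 = 0
  i=11: C(11,11)·!0 = 1·1 = 1
Total = 386.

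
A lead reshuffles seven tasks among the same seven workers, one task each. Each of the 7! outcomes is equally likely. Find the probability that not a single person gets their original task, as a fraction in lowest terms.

103/280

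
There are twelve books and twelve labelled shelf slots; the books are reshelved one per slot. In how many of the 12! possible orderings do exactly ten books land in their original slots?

Choose which 10 of the 12 are fixed: C(12,10) = 66.
The remaining 2 must be deranged: !2 = 1.
Total: 66 × 1 = 66.

66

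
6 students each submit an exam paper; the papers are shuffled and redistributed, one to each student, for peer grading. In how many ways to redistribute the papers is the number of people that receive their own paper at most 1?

# with exactly i fixed is C(6,i)·!(6-i); sum over i=0..1:
  i=0: C(6,0)·!6 = 1·265 = 265
  i=1: C(6,1)·!5 = 6·44 = 264
Total = 529.

529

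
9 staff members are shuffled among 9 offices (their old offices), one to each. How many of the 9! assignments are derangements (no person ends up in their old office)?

133496

The number of derangements of 9 is !9 = Σ_{k=0}^{9} (-1)^k·9!/k!
= 9! - 9!/1! + 9!/2! - 9!/3! + 9!/4! - 9!/5! + 9!/6! - 9!/7! + 9!/8! - 9!/9!
= 362880 - 362880 + 181440 - 60480 + 15120 - 3024 + 504 - 72 + 9 - 1
= 133496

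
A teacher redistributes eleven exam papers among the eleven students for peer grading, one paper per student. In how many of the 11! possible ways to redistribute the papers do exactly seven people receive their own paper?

Choose which 7 of the 11 are fixed: C(11,7) = 330.
The remaining 4 must be deranged: !4 = 9.
Total: 330 × 9 = 2970.

2970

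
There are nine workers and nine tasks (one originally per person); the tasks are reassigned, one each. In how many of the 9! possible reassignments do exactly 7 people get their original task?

36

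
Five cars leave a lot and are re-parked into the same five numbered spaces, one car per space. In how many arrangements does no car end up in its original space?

Use !n = n·!(n-1) + (-1)^n.
!5 = 5·9 - 1 = 44

44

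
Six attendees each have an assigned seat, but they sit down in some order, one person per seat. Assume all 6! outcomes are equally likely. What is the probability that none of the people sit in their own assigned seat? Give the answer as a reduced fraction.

53/144

Favorable outcomes: !6 = 265.
Total outcomes: 6! = 720.
Probability = 265/720 = 53/144.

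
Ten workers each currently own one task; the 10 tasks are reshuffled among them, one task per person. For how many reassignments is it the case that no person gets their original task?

Use !n = (n-1)(!(n-1) + !(n-2)).
!10 = 9·(133496 + 14833) = 9·148329 = 1334961

1334961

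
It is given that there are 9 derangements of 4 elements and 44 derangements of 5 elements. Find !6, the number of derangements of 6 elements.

265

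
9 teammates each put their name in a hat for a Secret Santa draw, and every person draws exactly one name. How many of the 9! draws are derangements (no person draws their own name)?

By inclusion-exclusion, !9 = Σ (-1)^k · 9!/k! for k=0..9
= 9! - 9!/1! + 9!/2! - 9!/3! + 9!/4! - 9!/5! + 9!/6! - 9!/7! + 9!/8! - 9!/9!
= 362880 - 362880 + 181440 - 60480 + 15120 - 3024 + 504 - 72 + 9 - 1
= 133496

133496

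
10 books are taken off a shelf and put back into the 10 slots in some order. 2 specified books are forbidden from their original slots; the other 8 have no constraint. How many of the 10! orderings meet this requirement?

2943360

Inclusion-exclusion on the 2 forbidden self-matches:
Σ_{j=0}^{2} (-1)^j C(2,j)(10-j)!
= C(2,0)·10! - C(2,1)·9! + C(2,2)·8!
= 3628800 - 725760 + 40320
= 2943360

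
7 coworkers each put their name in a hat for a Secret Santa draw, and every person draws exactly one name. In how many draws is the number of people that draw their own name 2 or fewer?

4633

# with exactly i fixed is C(7,i)·!(7-i); sum over i=0..2:
  i=0: C(7,0)·!7 = 1·1854 = 1854
  i=1: C(7,1)·!6 = 7·265 = 1855
  i=2: C(7,2)·!5 = 21·44 = 924
Total = 4633.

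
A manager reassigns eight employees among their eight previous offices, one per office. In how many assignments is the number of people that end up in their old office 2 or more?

10655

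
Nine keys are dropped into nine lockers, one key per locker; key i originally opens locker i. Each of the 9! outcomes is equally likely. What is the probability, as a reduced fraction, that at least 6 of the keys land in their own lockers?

41/72576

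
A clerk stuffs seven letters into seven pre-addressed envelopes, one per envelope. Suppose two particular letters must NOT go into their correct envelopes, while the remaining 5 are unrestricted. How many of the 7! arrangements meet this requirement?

3720

Inclusion-exclusion on the 2 forbidden self-matches:
Σ_{j=0}^{2} (-1)^j C(2,j)(7-j)!
= C(2,0)·7! - C(2,1)·6! + C(2,2)·5!
= 5040 - 1440 + 120
= 3720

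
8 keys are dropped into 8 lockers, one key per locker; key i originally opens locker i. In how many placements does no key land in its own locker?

Use !n = (n-1)(!(n-1) + !(n-2)).
!8 = 7·(1854 + 265) = 7·2119 = 14833

14833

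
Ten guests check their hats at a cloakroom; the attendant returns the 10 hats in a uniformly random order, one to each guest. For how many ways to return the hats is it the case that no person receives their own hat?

!10 is the nearest integer to 10!/e.
10! = 3628800, and 3628800/e ≈ 1334960.92, so !10 = 1334961.

1334961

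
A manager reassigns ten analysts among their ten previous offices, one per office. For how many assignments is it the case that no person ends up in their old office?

1334961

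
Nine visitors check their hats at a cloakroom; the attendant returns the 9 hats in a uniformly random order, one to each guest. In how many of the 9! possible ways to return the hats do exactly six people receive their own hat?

Choose which 6 of the 9 are fixed: C(9,6) = 84.
The other 3 form a derangement: !3 = 2.
Total: 84 × 2 = 168.

168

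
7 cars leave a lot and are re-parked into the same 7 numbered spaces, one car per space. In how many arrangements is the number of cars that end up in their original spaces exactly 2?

924

Pick the 2 fixed positions: C(7,2) = 21 ways.
The remaining 5 must be deranged: !5 = 44.
Total: 21 × 44 = 924.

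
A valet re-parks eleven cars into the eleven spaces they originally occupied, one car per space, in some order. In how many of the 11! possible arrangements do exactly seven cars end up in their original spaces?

2970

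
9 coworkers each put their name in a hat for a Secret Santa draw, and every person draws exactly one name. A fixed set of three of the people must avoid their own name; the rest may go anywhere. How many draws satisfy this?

Let A_j be the event that the j-th constrained one is fixed. By inclusion-exclusion over the 3 events:
Σ_{j=0}^{3} (-1)^j C(3,j)(9-j)!
= C(3,0)·9! - C(3,1)·8! + C(3,2)·7! - C(3,3)·6!
= 362880 - 120960 + 15120 - 720
= 256320

256320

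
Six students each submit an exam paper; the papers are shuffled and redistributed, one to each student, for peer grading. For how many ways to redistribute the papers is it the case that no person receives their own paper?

265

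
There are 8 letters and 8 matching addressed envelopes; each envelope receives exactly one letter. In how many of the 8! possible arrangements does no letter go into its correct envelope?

14833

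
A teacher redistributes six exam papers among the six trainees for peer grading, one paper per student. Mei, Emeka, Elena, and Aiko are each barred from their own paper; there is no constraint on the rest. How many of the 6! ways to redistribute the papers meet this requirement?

Inclusion-exclusion on the 4 forbidden self-matches:
Σ_{j=0}^{4} (-1)^j C(4,j)(6-j)!
= C(4,0)·6! - C(4,1)·5! + C(4,2)·4! - C(4,3)·3! + C(4,4)·2!
= 720 - 480 + 144 - 24 + 2
= 362

362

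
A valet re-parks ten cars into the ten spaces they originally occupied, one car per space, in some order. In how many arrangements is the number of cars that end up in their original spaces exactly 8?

45

Pick the 8 fixed positions: C(10,8) = 45 ways.
The other 2 form a derangement: !2 = 1.
Total: 45 × 1 = 45.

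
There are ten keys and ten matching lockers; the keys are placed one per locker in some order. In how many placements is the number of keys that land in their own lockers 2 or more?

958879

# with exactly i fixed is C(10,i)·!(10-i); sum over i=2..10:
  i=2: C(10,2)·!8 = 45·14833 = 667485
  i=3: C(10,3)·!7 = 120·1854 = 222480
  i=4: C(10,4)·!6 = 210·265 = 55650
  i=5: C(10,5)·!5 = 252·44 = 11088
  i=6: C(10,6)·!4 = 210·9 = 1890
  i=7: C(10,7)·!3 = 120·2 = 240
  i=8: C(10,8)·!2 = 45·1 = 45
  i=9: C(10,9)·!1 = 10·0 = 0
  i=10: C(10,10)·!0 = 1·1 = 1
Total = 958879.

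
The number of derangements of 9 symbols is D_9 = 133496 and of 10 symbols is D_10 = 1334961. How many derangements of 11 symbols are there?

14684570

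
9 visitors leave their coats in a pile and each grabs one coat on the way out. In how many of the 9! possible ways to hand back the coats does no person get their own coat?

By inclusion-exclusion, !9 = Σ (-1)^k · 9!/k! for k=0..9
= 9! - 9!/1! + 9!/2! - 9!/3! + 9!/4! - 9!/5! + 9!/6! - 9!/7! + 9!/8! - 9!/9!
= 362880 - 362880 + 181440 - 60480 + 15120 - 3024 + 504 - 72 + 9 - 1
= 133496

133496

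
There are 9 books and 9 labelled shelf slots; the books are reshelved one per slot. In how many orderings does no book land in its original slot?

133496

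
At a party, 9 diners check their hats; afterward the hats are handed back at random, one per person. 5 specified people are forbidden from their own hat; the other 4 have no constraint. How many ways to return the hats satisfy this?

205056

Inclusion-exclusion on the 5 forbidden self-matches:
Σ_{j=0}^{5} (-1)^j C(5,j)(9-j)!
= C(5,0)·9! - C(5,1)·8! + C(5,2)·7! - C(5,3)·6! + C(5,4)·5! - C(5,5)·4!
= 362880 - 201600 + 50400 - 7200 + 600 - 24
= 205056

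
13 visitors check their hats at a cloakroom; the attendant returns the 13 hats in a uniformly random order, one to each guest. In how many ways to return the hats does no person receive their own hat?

2290792932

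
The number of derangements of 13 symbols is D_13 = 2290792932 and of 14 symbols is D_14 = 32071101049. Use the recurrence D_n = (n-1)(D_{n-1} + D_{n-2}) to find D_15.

D_15 = (15-1)·(D_14 + D_13) = 14·(32071101049 + 2290792932) = 14·34361893981 = 481066515734.

481066515734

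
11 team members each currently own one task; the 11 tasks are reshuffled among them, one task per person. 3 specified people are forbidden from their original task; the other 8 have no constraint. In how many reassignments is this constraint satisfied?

30078720

Let A_j be the event that the j-th constrained one is fixed. By inclusion-exclusion over the 3 events:
Σ_{j=0}^{3} (-1)^j C(3,j)(11-j)!
= C(3,0)·11! - C(3,1)·10! + C(3,2)·9! - C(3,3)·8!
= 39916800 - 10886400 + 1088640 - 40320
= 30078720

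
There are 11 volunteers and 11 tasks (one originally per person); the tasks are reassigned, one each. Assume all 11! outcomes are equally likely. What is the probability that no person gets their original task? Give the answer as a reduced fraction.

Favorable outcomes: !11 = 14684570.
Total outcomes: 11! = 39916800.
Probability = 14684570/39916800 = 1468457/3991680.

1468457/3991680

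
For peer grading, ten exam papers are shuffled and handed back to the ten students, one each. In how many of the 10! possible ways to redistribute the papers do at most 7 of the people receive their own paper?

3628754

Sum C(10,i)·!(10-i) for i = 0..7:
  i=0: C(10,0)·!10 = 1·1334961 = 1334961
  i=1: C(10,1)·!9 = 10·133496 = 1334960
  i=2: C(10,2)·!8 = 45·14833 = 667485
  i=3: C(10,3)·!7 = 120·1854 = 222480
  i=4: C(10,4)·!6 = 210·265 = 55650
  i=5: C(10,5)·!5 = 252·44 = 11088
  i=6: C(10,6)·!4 = 210·9 = 1890
  i=7: C(10,7)·!3 = 120·2 = 240
Total = 3628754.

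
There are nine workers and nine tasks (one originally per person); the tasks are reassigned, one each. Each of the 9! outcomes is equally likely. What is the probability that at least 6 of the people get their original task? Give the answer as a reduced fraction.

41/72576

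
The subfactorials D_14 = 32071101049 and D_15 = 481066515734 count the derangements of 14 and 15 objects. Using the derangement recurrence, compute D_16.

7697064251745

D_16 = (16-1)·(D_15 + D_14) = 15·(481066515734 + 32071101049) = 15·513137616783 = 7697064251745.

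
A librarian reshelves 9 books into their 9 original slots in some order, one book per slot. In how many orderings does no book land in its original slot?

133496

Use !n = (n-1)(!(n-1) + !(n-2)).
!9 = 8·(14833 + 1854) = 8·16687 = 133496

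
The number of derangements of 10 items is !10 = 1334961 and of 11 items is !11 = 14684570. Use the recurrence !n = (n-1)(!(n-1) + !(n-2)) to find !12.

!12 = (12-1)·(!11 + !10) = 11·(14684570 + 1334961) = 11·16019531 = 176214841.

176214841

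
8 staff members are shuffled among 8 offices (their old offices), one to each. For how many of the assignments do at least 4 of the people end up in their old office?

771

# with exactly i fixed is C(8,i)·!(8-i); sum over i=4..8:
  i=4: C(8,4)·!4 = 70·9 = 630
  i=5: C(8,5)·!3 = 56·2 = 112
  i=6: C(8,6)·!2 = 28·1 = 28
  i=7: C(8,7)·!1 = 8·0 = 0
  i=8: C(8,8)·!0 = 1·1 = 1
Total = 771.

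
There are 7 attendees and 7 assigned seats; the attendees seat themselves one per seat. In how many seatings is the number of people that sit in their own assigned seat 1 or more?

3186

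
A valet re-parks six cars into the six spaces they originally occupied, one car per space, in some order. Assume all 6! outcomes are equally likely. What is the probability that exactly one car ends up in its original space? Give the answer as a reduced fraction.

11/30

Favorable outcomes: C(6,1)·!5 = 6·44 = 264.
Total outcomes: 6! = 720.
Probability = 264/720 = 11/30.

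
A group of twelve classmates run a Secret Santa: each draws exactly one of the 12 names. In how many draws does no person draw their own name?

176214841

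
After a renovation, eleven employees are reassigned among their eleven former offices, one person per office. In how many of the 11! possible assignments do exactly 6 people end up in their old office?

20328

Pick the 6 fixed positions: C(11,6) = 462 ways.
The other 5 form a derangement: !5 = 44.
Total: 462 × 44 = 20328.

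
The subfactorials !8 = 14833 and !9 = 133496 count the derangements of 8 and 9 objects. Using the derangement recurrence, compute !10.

!10 = (10-1)·(!9 + !8) = 9·(133496 + 14833) = 9·148329 = 1334961.

1334961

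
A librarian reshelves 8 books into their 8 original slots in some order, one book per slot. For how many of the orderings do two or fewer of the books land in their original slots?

37085

Sum C(8,i)·!(8-i) for i = 0..2:
  i=0: C(8,0)·!8 = 1·14833 = 14833
  i=1: C(8,1)·!7 = 8·1854 = 14832
  i=2: C(8,2)·!6 = 28·265 = 7420
Total = 37085.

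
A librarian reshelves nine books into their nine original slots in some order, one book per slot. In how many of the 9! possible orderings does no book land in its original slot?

The number of derangements of 9 is !9 = Σ_{k=0}^{9} (-1)^k·9!/k!
= 9! - 9!/1! + 9!/2! - 9!/3! + 9!/4! - 9!/5! + 9!/6! - 9!/7! + 9!/8! - 9!/9!
= 362880 - 362880 + 181440 - 60480 + 15120 - 3024 + 504 - 72 + 9 - 1
= 133496

133496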